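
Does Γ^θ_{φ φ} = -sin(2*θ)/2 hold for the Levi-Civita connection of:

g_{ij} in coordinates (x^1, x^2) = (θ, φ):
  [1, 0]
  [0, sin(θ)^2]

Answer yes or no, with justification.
Γ^θ_{φ φ} = (1/2) g^{θθ} (∂_φ g_{θφ} + ∂_φ g_{θφ} - ∂_θ g_{φφ}) = (1/2)(1)((0) + (0) - (sin(2*θ))) = -sin(2*θ)/2
This equals the proposed value -sin(2*θ)/2.
Yes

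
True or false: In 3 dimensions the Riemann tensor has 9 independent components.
n^2(n^2-1)/12 = 9·8/12 = 6 independent components for n = 3.
False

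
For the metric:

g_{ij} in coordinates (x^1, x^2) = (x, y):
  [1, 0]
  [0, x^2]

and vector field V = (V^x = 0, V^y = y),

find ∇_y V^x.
Non-zero Christoffel symbols:
Γ^x_{y y} = -x
Γ^y_{x y} = 1/x
∇_y V^x = ∂_y V^x + Γ^x_{y j} V^j
  = (0) + (0)(0) + (-x)(y)
  = -x*y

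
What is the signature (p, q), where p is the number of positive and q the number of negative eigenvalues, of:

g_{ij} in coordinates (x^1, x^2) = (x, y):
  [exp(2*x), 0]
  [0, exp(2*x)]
The metric is diagonal, so its eigenvalues are the diagonal entries: exp(2*x), exp(2*x) (at a generic point, where coordinate-dependent entries are positive).
2 positive, 0 negative.
(2, 0) - Riemannian (positive definite)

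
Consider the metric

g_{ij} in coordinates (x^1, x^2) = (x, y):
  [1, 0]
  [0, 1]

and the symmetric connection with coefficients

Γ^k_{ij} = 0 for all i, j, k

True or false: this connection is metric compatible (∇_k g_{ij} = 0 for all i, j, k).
Using ∇_k g_{ij} = ∂_k g_{ij} - Γ^m_{ki} g_{mj} - Γ^m_{kj} g_{im}:
e.g. ∇_x g_{yy} = (0) - (0) - (0) = 0
Every component ∇_k g_{ij} vanishes: the connection is metric compatible.
True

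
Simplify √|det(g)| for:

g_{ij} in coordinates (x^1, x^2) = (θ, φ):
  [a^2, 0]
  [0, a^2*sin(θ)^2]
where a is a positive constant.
det(g) = a^4*sin(θ)^2
√|det(g)| = a^2*sin(θ) (taking 0 < θ < π so that |sin(θ)| = sin(θ))
Volume element: dV = a^2*sin(θ) dθ dφ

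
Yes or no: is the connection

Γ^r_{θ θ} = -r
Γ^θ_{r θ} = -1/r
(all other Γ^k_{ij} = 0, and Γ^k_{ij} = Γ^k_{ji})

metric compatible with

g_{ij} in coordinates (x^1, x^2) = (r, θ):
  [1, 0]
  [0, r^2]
Using ∇_k g_{ij} = ∂_k g_{ij} - Γ^m_{ki} g_{mj} - Γ^m_{kj} g_{im}:
∇_θ g_{rθ} = (0) - (-r) - (-r) = 2*r ≠ 0
So the connection is not metric compatible (it is not the Levi-Civita connection).
No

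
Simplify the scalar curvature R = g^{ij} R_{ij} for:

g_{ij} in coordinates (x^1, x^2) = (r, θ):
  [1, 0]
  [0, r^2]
Non-zero Christoffel symbols (Γ^k_{ij} = Γ^k_{ji}):
Γ^r_{θ θ} = -r
Γ^θ_{r θ} = 1/r
Ricci tensor (R_{ij} = R^k_{ikj}): R_{rr} = 0, R_{rθ} = 0, R_{θθ} = 0
Inverse metric: g^{rr} = 1, g^{θθ} = 1/r^2
R = g^{ij} R_{ij} = (1)(0) + (1/r^2)(0) = 0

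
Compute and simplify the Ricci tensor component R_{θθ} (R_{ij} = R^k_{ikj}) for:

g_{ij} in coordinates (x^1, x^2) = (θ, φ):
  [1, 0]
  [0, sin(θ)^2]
Non-zero Christoffel symbols (Γ^k_{ij} = Γ^k_{ji}):
Γ^θ_{φ φ} = -sin(2*θ)/2
Γ^φ_{θ φ} = 1/tan(θ)
R^θ_{θ θ θ} = 0 (a repeated index in an antisymmetric pair)
R^φ_{θ φ θ} = ∂_φ Γ^φ_{θ θ} - ∂_θ Γ^φ_{θ φ} + Γ^φ_{φ m} Γ^m_{θ θ} - Γ^φ_{θ m} Γ^m_{θ φ}
  = (0) - (-1/sin(θ)^2) + (0) - (1/tan(θ)^2) = 1
R_{θθ} = R^θ_{θ θ θ} + R^φ_{θ φ θ} = (0) + (1) = 1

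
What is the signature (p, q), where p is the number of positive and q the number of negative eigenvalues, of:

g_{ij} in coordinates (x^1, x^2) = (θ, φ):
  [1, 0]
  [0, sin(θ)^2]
The metric is diagonal, so its eigenvalues are the diagonal entries: 1, sin(θ)^2 (at a generic point, where coordinate-dependent entries are positive).
2 positive, 0 negative.
(2, 0) - Riemannian (positive definite)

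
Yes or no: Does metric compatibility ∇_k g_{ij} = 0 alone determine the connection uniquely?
One also needs vanishing torsion; metric compatibility plus torsion-freeness singles out the Levi-Civita connection.
No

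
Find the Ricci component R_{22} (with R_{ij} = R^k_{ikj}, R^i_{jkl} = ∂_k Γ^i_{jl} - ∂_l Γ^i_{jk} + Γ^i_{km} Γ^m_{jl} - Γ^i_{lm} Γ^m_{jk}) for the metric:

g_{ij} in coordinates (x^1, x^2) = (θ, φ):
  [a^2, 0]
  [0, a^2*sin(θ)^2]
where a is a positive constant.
Non-zero Christoffel symbols (Γ^k_{ij} = Γ^k_{ji}):
Γ^θ_{φ φ} = -sin(2*θ)/2
Γ^φ_{θ φ} = 1/tan(θ)
R^θ_{φ θ φ} = ∂_θ Γ^θ_{φ φ} - ∂_φ Γ^θ_{φ θ} + Γ^θ_{θ m} Γ^m_{φ φ} - Γ^θ_{φ m} Γ^m_{φ θ}
  = (-cos(2*θ)) - (0) + (0) - (-cos(θ)^2) = sin(θ)^2
R^φ_{φ φ φ} = 0 (a repeated index in an antisymmetric pair)
R_{φφ} = R^θ_{φ θ φ} + R^φ_{φ φ φ} = (sin(θ)^2) + (0) = sin(θ)^2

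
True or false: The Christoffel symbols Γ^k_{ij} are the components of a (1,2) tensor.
Under a change of coordinates Γ picks up an inhomogeneous term ∂²x/∂x'∂x'; e.g. Γ = 0 in Cartesian coordinates but Γ^r_{θθ} = -r in polar coordinates on the same flat plane.
False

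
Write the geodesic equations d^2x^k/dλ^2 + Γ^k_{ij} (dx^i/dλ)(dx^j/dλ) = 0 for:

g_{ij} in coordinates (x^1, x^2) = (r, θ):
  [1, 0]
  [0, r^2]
Geodesic equation: d^2x^k/dλ^2 + Γ^k_{ij} (dx^i/dλ)(dx^j/dλ) = 0.
Non-zero Christoffel symbols:
Γ^r_{θ θ} = -r
Γ^θ_{r θ} = 1/r
Substituting (the symmetric pair Γ^k_{ij}, Γ^k_{ji} combines into a factor 2):
d^2r/dλ^2 - r (dθ/dλ)^2 = 0
d^2θ/dλ^2 + (2/r) (dr/dλ)(dθ/dλ) = 0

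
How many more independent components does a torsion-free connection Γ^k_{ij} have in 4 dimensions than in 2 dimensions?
Independent components in n dimensions: n × n(n+1)/2 = n^2(n+1)/2.
4D: 4 × 10 = 40
2D: 2 × 3 = 6
Difference = 40 - 6 = 34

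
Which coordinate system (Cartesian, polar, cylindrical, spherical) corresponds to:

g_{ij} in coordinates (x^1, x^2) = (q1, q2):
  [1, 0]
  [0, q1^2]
The line element ds^2 = dq1^2 + q1^2 dq2^2 is dr^2 + r^2 dθ^2 with q1 = r, q2 = θ.
polar coordinates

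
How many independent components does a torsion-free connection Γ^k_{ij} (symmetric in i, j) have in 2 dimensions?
Γ^k_{ij} has n choices for the upper index and n(n+1)/2 independent symmetric lower index pairs.
Total = 2 × 2×3/2 = 2 × 3 = 6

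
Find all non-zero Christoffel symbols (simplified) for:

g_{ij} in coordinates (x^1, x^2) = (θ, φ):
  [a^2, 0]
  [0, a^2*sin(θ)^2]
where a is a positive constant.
Using Γ^k_{ij} = (1/2) g^{km} (∂_i g_{mj} + ∂_j g_{mi} - ∂_m g_{ij}); the metric is diagonal, so only the m = k term contributes.
Non-zero symbols (using the symmetry Γ^k_{ij} = Γ^k_{ji}):
Γ^θ_{φ φ} = (1/2) g^{θθ} (∂_φ g_{θφ} + ∂_φ g_{θφ} - ∂_θ g_{φφ}) = (1/2)(1/a^2)((0) + (0) - (a^2*sin(2*θ))) = -sin(2*θ)/2
Γ^φ_{θ φ} = (1/2) g^{φφ} (∂_θ g_{φφ} + ∂_φ g_{φθ} - ∂_φ g_{θφ}) = (1/2)(1/(a^2*sin(θ)^2))((a^2*sin(2*θ)) + (0) - (0)) = 1/tan(θ)
All other Christoffel symbols are zero.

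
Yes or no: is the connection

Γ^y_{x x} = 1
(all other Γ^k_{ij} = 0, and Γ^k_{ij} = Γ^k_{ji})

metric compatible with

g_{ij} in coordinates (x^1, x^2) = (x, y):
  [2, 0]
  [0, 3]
Using ∇_k g_{ij} = ∂_k g_{ij} - Γ^m_{ki} g_{mj} - Γ^m_{kj} g_{im}:
∇_x g_{xy} = (0) - (3) - (0) = -3 ≠ 0
So the connection is not metric compatible (it is not the Levi-Civita connection).
No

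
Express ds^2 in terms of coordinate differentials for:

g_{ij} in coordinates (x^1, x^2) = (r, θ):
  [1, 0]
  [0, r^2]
ds^2 = g_{ij} dx^i dx^j; only the non-zero components contribute.
ds^2 = dr^2 + r^2 dθ^2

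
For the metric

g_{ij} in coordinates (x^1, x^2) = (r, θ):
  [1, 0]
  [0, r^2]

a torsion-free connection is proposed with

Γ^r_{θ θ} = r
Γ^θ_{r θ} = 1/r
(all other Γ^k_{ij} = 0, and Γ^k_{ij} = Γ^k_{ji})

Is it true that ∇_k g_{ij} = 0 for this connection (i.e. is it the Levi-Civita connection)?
Using ∇_k g_{ij} = ∂_k g_{ij} - Γ^m_{ki} g_{mj} - Γ^m_{kj} g_{im}:
∇_θ g_{rθ} = (0) - (r) - (r) = -2*r ≠ 0
So the connection is not metric compatible (it is not the Levi-Civita connection).
No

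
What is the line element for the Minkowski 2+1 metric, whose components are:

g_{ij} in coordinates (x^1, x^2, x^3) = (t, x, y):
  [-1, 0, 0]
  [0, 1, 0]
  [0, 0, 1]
ds^2 = g_{ij} dx^i dx^j; only the non-zero components contribute.
ds^2 = -dt^2 + dx^2 + dy^2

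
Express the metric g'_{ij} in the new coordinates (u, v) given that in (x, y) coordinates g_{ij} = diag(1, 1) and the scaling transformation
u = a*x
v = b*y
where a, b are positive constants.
Invert the transformation: x = u/a, y = v/b
g'_{ij} = (∂x^k/∂x'^i)(∂x^l/∂x'^j) g_{kl}; with g_{kl} = δ_{kl} this is Σ_k (∂x^k/∂x'^i)(∂x^k/∂x'^j).
Jacobian: ∂x/∂u = 1/a, ∂x/∂v = 0, ∂y/∂u = 0, ∂y/∂v = 1/b
g'_{uu} = (1/a)(1/a) + (0)(0) = 1/a^2
g'_{uv} = (1/a)(0) + (0)(1/b) = 0
g'_{vv} = (0)(0) + (1/b)(1/b) = 1/b^2
g'_{ij} = diag(1/a^2, 1/b^2)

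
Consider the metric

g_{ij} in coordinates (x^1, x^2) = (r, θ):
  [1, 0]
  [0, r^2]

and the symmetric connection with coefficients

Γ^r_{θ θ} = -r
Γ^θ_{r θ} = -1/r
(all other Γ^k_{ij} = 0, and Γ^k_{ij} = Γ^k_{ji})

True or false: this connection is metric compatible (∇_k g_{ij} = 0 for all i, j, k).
Using ∇_k g_{ij} = ∂_k g_{ij} - Γ^m_{ki} g_{mj} - Γ^m_{kj} g_{im}:
∇_r g_{θθ} = (2*r) - (-r) - (-r) = 4*r ≠ 0
So the connection is not metric compatible (it is not the Levi-Civita connection).
False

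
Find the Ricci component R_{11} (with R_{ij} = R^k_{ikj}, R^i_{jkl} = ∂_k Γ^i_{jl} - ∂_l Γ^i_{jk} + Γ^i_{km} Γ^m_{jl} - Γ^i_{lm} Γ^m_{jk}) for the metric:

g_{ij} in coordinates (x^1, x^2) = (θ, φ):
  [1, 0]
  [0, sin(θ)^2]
Non-zero Christoffel symbols (Γ^k_{ij} = Γ^k_{ji}):
Γ^θ_{φ φ} = -sin(2*θ)/2
Γ^φ_{θ φ} = 1/tan(θ)
R^θ_{θ θ θ} = 0 (a repeated index in an antisymmetric pair)
R^φ_{θ φ θ} = ∂_φ Γ^φ_{θ θ} - ∂_θ Γ^φ_{θ φ} + Γ^φ_{φ m} Γ^m_{θ θ} - Γ^φ_{θ m} Γ^m_{θ φ}
  = (0) - (-1/sin(θ)^2) + (0) - (1/tan(θ)^2) = 1
R_{θθ} = R^θ_{θ θ θ} + R^φ_{θ φ θ} = (0) + (1) = 1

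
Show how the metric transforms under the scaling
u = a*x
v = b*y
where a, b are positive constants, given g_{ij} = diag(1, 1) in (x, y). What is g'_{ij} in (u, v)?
Invert the transformation: x = u/a, y = v/b
g'_{ij} = (∂x^k/∂x'^i)(∂x^l/∂x'^j) g_{kl}; with g_{kl} = δ_{kl} this is Σ_k (∂x^k/∂x'^i)(∂x^k/∂x'^j).
Jacobian: ∂x/∂u = 1/a, ∂x/∂v = 0, ∂y/∂u = 0, ∂y/∂v = 1/b
g'_{uu} = (1/a)(1/a) + (0)(0) = 1/a^2
g'_{uv} = (1/a)(0) + (0)(1/b) = 0
g'_{vv} = (0)(0) + (1/b)(1/b) = 1/b^2
g'_{ij} = diag(1/a^2, 1/b^2)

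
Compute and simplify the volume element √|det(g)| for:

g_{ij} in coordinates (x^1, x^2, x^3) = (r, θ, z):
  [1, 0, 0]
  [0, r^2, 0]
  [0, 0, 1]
det(g) = r^2
√|det(g)| = r
Volume element: dV = r dr dθ dz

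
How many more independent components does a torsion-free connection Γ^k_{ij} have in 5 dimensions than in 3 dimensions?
Independent components in n dimensions: n × n(n+1)/2 = n^2(n+1)/2.
5D: 5 × 15 = 75
3D: 3 × 6 = 18
Difference = 75 - 18 = 57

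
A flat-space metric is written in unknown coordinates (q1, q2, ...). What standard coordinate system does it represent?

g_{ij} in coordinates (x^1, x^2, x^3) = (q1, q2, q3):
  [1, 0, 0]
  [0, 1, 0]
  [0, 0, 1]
All components are constant and the metric is the identity, i.e. orthonormal rectilinear coordinates.
Cartesian (3D) coordinates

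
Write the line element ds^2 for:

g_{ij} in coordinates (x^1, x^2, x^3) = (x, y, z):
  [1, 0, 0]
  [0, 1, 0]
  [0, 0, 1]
ds^2 = g_{ij} dx^i dx^j; only the non-zero components contribute.
ds^2 = dx^2 + dy^2 + dz^2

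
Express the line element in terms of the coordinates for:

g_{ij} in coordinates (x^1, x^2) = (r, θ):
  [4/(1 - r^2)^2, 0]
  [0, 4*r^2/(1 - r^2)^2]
ds^2 = g_{ij} dx^i dx^j; only the non-zero components contribute.
ds^2 = (4/(1 - r^2)^2) dr^2 + (4*r^2/(1 - r^2)^2) dθ^2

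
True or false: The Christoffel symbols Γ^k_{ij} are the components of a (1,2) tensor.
Under a change of coordinates Γ picks up an inhomogeneous term ∂²x/∂x'∂x'; e.g. Γ = 0 in Cartesian coordinates but Γ^r_{θθ} = -r in polar coordinates on the same flat plane.
False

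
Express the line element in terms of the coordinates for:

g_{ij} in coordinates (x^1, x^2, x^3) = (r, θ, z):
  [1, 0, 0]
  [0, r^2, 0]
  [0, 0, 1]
ds^2 = g_{ij} dx^i dx^j; only the non-zero components contribute.
ds^2 = dr^2 + r^2 dθ^2 + dz^2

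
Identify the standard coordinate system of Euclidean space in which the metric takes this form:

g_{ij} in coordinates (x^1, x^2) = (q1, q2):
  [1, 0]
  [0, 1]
All components are constant and the metric is the identity, i.e. orthonormal rectilinear coordinates.
Cartesian (2D) coordinates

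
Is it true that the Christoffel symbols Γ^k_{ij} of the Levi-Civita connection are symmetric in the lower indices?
The Levi-Civita connection is torsion-free, which is exactly Γ^k_{ij} = Γ^k_{ji}.
Yes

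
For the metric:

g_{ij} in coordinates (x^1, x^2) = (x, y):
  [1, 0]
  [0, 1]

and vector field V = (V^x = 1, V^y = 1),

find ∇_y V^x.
All Christoffel symbols are zero.
∇_y V^x = ∂_y V^x + Γ^x_{y j} V^j
  = (0) + (0)(1) + (0)(1)
  = 0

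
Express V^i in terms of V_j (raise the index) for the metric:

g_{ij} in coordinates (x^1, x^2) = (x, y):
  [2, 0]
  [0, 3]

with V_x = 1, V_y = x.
Inverse metric (diagonal): g^{xx} = 1/2, g^{yy} = 1/3
V^i = g^{ij} V_j:
V^x = (1/2)(1) + (0)(x) = 1/2
V^y = (0)(1) + (1/3)(x) = x/3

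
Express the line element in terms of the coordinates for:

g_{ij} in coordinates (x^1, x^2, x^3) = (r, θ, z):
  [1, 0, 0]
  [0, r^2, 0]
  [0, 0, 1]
ds^2 = g_{ij} dx^i dx^j; only the non-zero components contribute.
ds^2 = dr^2 + r^2 dθ^2 + dz^2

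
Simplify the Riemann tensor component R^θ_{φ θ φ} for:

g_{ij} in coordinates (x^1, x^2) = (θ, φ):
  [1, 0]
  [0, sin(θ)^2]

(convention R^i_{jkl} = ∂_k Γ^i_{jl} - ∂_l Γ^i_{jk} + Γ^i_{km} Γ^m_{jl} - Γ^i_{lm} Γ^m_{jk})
Non-zero Christoffel symbols (Γ^k_{ij} = Γ^k_{ji}):
Γ^θ_{φ φ} = -sin(2*θ)/2
Γ^φ_{θ φ} = 1/tan(θ)
R^θ_{φ θ φ} = ∂_θ Γ^θ_{φ φ} - ∂_φ Γ^θ_{φ θ} + Γ^θ_{θ m} Γ^m_{φ φ} - Γ^θ_{φ m} Γ^m_{φ θ}
  = (-cos(2*θ)) - (0) + (0) - (-cos(θ)^2) = sin(θ)^2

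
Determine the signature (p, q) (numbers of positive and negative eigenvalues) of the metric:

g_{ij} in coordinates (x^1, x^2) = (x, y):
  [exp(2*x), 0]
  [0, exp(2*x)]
The metric is diagonal, so its eigenvalues are the diagonal entries: exp(2*x), exp(2*x) (at a generic point, where coordinate-dependent entries are positive).
2 positive, 0 negative.
(2, 0) - Riemannian (positive definite)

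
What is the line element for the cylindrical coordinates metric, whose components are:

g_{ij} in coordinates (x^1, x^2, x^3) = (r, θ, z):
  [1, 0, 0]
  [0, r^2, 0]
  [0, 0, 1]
ds^2 = g_{ij} dx^i dx^j; only the non-zero components contribute.
ds^2 = dr^2 + r^2 dθ^2 + dz^2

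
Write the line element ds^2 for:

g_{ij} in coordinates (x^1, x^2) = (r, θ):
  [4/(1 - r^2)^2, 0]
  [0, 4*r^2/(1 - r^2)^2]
ds^2 = g_{ij} dx^i dx^j; only the non-zero components contribute.
ds^2 = (4/(1 - r^2)^2) dr^2 + (4*r^2/(1 - r^2)^2) dθ^2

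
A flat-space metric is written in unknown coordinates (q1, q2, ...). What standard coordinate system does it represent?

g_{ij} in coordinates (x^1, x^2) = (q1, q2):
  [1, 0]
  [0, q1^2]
The line element ds^2 = dq1^2 + q1^2 dq2^2 is dr^2 + r^2 dθ^2 with q1 = r, q2 = θ.
polar coordinates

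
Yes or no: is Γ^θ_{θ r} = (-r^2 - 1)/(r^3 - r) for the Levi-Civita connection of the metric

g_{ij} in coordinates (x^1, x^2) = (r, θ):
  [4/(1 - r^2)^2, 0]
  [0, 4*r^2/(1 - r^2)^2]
Γ^θ_{θ r} = (1/2) g^{θθ} (∂_θ g_{θr} + ∂_r g_{θθ} - ∂_θ g_{θr}) = (1/2)((1 - r^2)^2/(4*r^2))((0) + (-8*(r^3 + r)/(r^2 - 1)^3) - (0)) = (-r^2 - 1)/(r^3 - r)
This equals the proposed value (-r^2 - 1)/(r^3 - r).
Yes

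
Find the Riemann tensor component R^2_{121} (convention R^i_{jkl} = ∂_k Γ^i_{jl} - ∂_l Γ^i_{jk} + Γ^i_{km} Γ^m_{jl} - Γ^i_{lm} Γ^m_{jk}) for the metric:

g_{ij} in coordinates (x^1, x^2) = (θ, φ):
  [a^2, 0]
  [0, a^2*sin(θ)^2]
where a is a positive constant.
Non-zero Christoffel symbols (Γ^k_{ij} = Γ^k_{ji}):
Γ^θ_{φ φ} = -sin(2*θ)/2
Γ^φ_{θ φ} = 1/tan(θ)
R^φ_{θ φ θ} = ∂_φ Γ^φ_{θ θ} - ∂_θ Γ^φ_{θ φ} + Γ^φ_{φ m} Γ^m_{θ θ} - Γ^φ_{θ m} Γ^m_{θ φ}
  = (0) - (-1/sin(θ)^2) + (0) - (1/tan(θ)^2) = 1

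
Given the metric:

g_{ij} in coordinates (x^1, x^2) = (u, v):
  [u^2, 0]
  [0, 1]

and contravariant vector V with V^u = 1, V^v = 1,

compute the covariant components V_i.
V_i = g_{ij} V^j:
V_u = (u^2)(1) + (0)(1) = u^2
V_v = (0)(1) + (1)(1) = 1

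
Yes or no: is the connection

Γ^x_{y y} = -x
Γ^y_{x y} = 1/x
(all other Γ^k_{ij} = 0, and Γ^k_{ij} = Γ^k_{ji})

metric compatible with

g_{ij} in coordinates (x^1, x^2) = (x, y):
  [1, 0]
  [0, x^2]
Using ∇_k g_{ij} = ∂_k g_{ij} - Γ^m_{ki} g_{mj} - Γ^m_{kj} g_{im}:
e.g. ∇_x g_{yy} = (2*x) - (x) - (x) = 0
Every component ∇_k g_{ij} vanishes: the connection is metric compatible.
Yes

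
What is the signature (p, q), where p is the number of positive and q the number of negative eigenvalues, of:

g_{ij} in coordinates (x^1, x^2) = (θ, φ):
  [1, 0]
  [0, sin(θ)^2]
The metric is diagonal, so its eigenvalues are the diagonal entries: 1, sin(θ)^2 (at a generic point, where coordinate-dependent entries are positive).
2 positive, 0 negative.
(2, 0) - Riemannian (positive definite)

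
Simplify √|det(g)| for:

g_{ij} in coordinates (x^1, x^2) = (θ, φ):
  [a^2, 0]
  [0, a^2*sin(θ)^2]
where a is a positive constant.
det(g) = a^4*sin(θ)^2
√|det(g)| = a^2*sin(θ) (taking 0 < θ < π so that |sin(θ)| = sin(θ))
Volume element: dV = a^2*sin(θ) dθ dφ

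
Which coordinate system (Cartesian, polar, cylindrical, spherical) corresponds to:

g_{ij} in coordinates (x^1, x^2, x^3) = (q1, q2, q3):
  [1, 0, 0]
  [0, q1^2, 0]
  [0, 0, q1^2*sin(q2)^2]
The line element ds^2 = dq1^2 + q1^2 dq2^2 + q1^2 sin(q2)^2 dq3^2 is dr^2 + r^2 dθ^2 + r^2 sin(θ)^2 dφ^2 with q1 = r, q2 = θ, q3 = φ.
spherical coordinates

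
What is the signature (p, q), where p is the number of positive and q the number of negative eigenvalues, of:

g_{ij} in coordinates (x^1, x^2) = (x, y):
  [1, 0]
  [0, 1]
The metric is diagonal, so its eigenvalues are the diagonal entries: 1, 1 (at a generic point, where coordinate-dependent entries are positive).
2 positive, 0 negative.
(2, 0) - Riemannian (positive definite)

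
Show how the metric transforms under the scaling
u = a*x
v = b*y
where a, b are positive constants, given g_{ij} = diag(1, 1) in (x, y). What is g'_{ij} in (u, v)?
Invert the transformation: x = u/a, y = v/b
g'_{ij} = (∂x^k/∂x'^i)(∂x^l/∂x'^j) g_{kl}; with g_{kl} = δ_{kl} this is Σ_k (∂x^k/∂x'^i)(∂x^k/∂x'^j).
Jacobian: ∂x/∂u = 1/a, ∂x/∂v = 0, ∂y/∂u = 0, ∂y/∂v = 1/b
g'_{uu} = (1/a)(1/a) + (0)(0) = 1/a^2
g'_{uv} = (1/a)(0) + (0)(1/b) = 0
g'_{vv} = (0)(0) + (1/b)(1/b) = 1/b^2
g'_{ij} = diag(1/a^2, 1/b^2)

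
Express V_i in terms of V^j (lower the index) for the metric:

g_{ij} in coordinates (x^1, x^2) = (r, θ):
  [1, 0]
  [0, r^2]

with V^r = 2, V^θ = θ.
V_i = g_{ij} V^j:
V_r = (1)(2) + (0)(θ) = 2
V_θ = (0)(2) + (r^2)(θ) = r^2*θ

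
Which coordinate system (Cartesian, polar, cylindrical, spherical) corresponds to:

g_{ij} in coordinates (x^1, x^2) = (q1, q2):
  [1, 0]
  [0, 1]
All components are constant and the metric is the identity, i.e. orthonormal rectilinear coordinates.
Cartesian (2D) coordinates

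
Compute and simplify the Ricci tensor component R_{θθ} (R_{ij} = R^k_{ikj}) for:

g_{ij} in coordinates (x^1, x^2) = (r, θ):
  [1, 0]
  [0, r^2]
Non-zero Christoffel symbols (Γ^k_{ij} = Γ^k_{ji}):
Γ^r_{θ θ} = -r
Γ^θ_{r θ} = 1/r
R^r_{θ r θ} = ∂_r Γ^r_{θ θ} - ∂_θ Γ^r_{θ r} + Γ^r_{r m} Γ^m_{θ θ} - Γ^r_{θ m} Γ^m_{θ r}
  = (-1) - (0) + (0) - (-1) = 0
R^θ_{θ θ θ} = 0 (a repeated index in an antisymmetric pair)
R_{θθ} = R^r_{θ r θ} + R^θ_{θ θ θ} = (0) + (0) = 0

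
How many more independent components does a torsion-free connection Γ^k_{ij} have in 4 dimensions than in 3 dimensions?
Independent components in n dimensions: n × n(n+1)/2 = n^2(n+1)/2.
4D: 4 × 10 = 40
3D: 3 × 6 = 18
Difference = 40 - 18 = 22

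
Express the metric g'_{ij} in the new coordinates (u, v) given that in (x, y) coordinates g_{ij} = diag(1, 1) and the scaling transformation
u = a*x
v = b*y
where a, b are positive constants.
Invert the transformation: x = u/a, y = v/b
g'_{ij} = (∂x^k/∂x'^i)(∂x^l/∂x'^j) g_{kl}; with g_{kl} = δ_{kl} this is Σ_k (∂x^k/∂x'^i)(∂x^k/∂x'^j).
Jacobian: ∂x/∂u = 1/a, ∂x/∂v = 0, ∂y/∂u = 0, ∂y/∂v = 1/b
g'_{uu} = (1/a)(1/a) + (0)(0) = 1/a^2
g'_{uv} = (1/a)(0) + (0)(1/b) = 0
g'_{vv} = (0)(0) + (1/b)(1/b) = 1/b^2
g'_{ij} = diag(1/a^2, 1/b^2)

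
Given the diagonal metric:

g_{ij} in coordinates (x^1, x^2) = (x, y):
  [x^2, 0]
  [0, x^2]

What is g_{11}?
With x^1 = x, x^2 = y, g_{11} = g_{xx} is the row-1, column-1 entry of the matrix.
g_{11} = x^2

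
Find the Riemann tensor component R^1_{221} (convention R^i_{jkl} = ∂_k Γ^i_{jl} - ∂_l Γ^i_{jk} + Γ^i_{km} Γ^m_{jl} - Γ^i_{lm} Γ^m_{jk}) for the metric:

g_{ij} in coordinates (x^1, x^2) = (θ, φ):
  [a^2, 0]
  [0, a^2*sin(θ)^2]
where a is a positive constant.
Non-zero Christoffel symbols (Γ^k_{ij} = Γ^k_{ji}):
Γ^θ_{φ φ} = -sin(2*θ)/2
Γ^φ_{θ φ} = 1/tan(θ)
R^θ_{φ φ θ} = ∂_φ Γ^θ_{φ θ} - ∂_θ Γ^θ_{φ φ} + Γ^θ_{φ m} Γ^m_{φ θ} - Γ^θ_{θ m} Γ^m_{φ φ}
  = (0) - (-cos(2*θ)) + (-cos(θ)^2) - (0) = -sin(θ)^2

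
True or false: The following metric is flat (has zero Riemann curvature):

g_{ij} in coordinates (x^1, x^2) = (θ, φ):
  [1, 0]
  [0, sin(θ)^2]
Non-zero Christoffel symbols:
Γ^θ_{φ φ} = -sin(2*θ)/2
Γ^φ_{θ φ} = 1/tan(θ)
Ricci tensor: R_{θθ} = 1, R_{θφ} = 0, R_{φφ} = sin(θ)^2
The Ricci tensor is non-zero, so the Riemann tensor is non-zero: not flat.
False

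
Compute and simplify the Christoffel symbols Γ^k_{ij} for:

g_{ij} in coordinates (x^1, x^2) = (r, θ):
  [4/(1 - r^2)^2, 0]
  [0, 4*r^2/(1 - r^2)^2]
Using Γ^k_{ij} = (1/2) g^{km} (∂_i g_{mj} + ∂_j g_{mi} - ∂_m g_{ij}); the metric is diagonal, so only the m = k term contributes.
Non-zero symbols (using the symmetry Γ^k_{ij} = Γ^k_{ji}):
Γ^r_{r r} = (1/2) g^{rr} (∂_r g_{rr} + ∂_r g_{rr} - ∂_r g_{rr}) = (1/2)((1 - r^2)^2/4)((16*r/(1 - r^2)^3) + (16*r/(1 - r^2)^3) - (16*r/(1 - r^2)^3)) = 2*r/(1 - r^2)
Γ^r_{θ θ} = (1/2) g^{rr} (∂_θ g_{rθ} + ∂_θ g_{rθ} - ∂_r g_{θθ}) = (1/2)((1 - r^2)^2/4)((0) + (0) - (-8*(r^3 + r)/(r^2 - 1)^3)) = (r^3 + r)/(r^2 - 1)
Γ^θ_{r θ} = (1/2) g^{θθ} (∂_r g_{θθ} + ∂_θ g_{θr} - ∂_θ g_{rθ}) = (1/2)((1 - r^2)^2/(4*r^2))((-8*(r^3 + r)/(r^2 - 1)^3) + (0) - (0)) = (-r^2 - 1)/(r^3 - r)
All other Christoffel symbols are zero.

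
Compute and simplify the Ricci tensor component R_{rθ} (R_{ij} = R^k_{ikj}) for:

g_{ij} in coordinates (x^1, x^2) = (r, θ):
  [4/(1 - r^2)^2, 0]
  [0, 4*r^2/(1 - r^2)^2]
Non-zero Christoffel symbols (Γ^k_{ij} = Γ^k_{ji}):
Γ^r_{r r} = 2*r/(1 - r^2)
Γ^r_{θ θ} = (r^3 + r)/(r^2 - 1)
Γ^θ_{r θ} = (-r^2 - 1)/(r^3 - r)
R^r_{r r θ} = 0 (a repeated index in an antisymmetric pair)
R^θ_{r θ θ} = 0 (a repeated index in an antisymmetric pair)
R_{rθ} = R^r_{r r θ} + R^θ_{r θ θ} = (0) + (0) = 0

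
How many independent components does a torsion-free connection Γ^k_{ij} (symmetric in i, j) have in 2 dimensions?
Γ^k_{ij} has n choices for the upper index and n(n+1)/2 independent symmetric lower index pairs.
Total = 2 × 2×3/2 = 2 × 3 = 6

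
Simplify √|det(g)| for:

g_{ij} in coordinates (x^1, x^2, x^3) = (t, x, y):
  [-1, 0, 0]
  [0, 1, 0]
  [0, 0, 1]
det(g) = -1
√|det(g)| = 1
Volume element: dV = 1 dt dx dy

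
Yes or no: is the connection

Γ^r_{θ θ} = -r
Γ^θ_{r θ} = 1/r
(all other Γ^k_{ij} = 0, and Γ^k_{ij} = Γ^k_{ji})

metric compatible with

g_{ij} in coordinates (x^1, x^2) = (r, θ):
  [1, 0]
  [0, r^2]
Using ∇_k g_{ij} = ∂_k g_{ij} - Γ^m_{ki} g_{mj} - Γ^m_{kj} g_{im}:
e.g. ∇_r g_{θθ} = (2*r) - (r) - (r) = 0
Every component ∇_k g_{ij} vanishes: the connection is metric compatible.
Yes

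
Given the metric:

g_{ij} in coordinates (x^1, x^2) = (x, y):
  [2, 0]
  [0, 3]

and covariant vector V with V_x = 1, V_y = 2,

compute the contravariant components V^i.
Inverse metric (diagonal): g^{xx} = 1/2, g^{yy} = 1/3
V^i = g^{ij} V_j:
V^x = (1/2)(1) + (0)(2) = 1/2
V^y = (0)(1) + (1/3)(2) = 2/3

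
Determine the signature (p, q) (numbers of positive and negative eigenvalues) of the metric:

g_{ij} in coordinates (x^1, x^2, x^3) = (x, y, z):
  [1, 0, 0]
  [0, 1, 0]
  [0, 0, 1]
The metric is diagonal, so its eigenvalues are the diagonal entries: 1, 1, 1 (at a generic point, where coordinate-dependent entries are positive).
3 positive, 0 negative.
(3, 0) - Riemannian (positive definite)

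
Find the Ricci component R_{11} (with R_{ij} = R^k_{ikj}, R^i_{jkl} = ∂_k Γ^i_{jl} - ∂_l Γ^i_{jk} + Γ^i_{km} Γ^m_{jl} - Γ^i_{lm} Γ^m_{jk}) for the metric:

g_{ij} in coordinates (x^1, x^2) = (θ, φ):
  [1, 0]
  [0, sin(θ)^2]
Non-zero Christoffel symbols (Γ^k_{ij} = Γ^k_{ji}):
Γ^θ_{φ φ} = -sin(2*θ)/2
Γ^φ_{θ φ} = 1/tan(θ)
R^θ_{θ θ θ} = 0 (a repeated index in an antisymmetric pair)
R^φ_{θ φ θ} = ∂_φ Γ^φ_{θ θ} - ∂_θ Γ^φ_{θ φ} + Γ^φ_{φ m} Γ^m_{θ θ} - Γ^φ_{θ m} Γ^m_{θ φ}
  = (0) - (-1/sin(θ)^2) + (0) - (1/tan(θ)^2) = 1
R_{θθ} = R^θ_{θ θ θ} + R^φ_{θ φ θ} = (0) + (1) = 1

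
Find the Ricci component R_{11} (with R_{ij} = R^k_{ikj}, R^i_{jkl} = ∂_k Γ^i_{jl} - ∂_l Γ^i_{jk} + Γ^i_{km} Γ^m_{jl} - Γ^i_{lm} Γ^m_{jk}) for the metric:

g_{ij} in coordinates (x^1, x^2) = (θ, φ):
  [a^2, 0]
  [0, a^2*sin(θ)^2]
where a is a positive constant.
Non-zero Christoffel symbols (Γ^k_{ij} = Γ^k_{ji}):
Γ^θ_{φ φ} = -sin(2*θ)/2
Γ^φ_{θ φ} = 1/tan(θ)
R^θ_{θ θ θ} = 0 (a repeated index in an antisymmetric pair)
R^φ_{θ φ θ} = ∂_φ Γ^φ_{θ θ} - ∂_θ Γ^φ_{θ φ} + Γ^φ_{φ m} Γ^m_{θ θ} - Γ^φ_{θ m} Γ^m_{θ φ}
  = (0) - (-1/sin(θ)^2) + (0) - (1/tan(θ)^2) = 1
R_{θθ} = R^θ_{θ θ θ} + R^φ_{θ φ θ} = (0) + (1) = 1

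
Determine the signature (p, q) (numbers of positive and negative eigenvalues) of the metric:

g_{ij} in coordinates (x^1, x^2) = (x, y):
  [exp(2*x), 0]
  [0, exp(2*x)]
The metric is diagonal, so its eigenvalues are the diagonal entries: exp(2*x), exp(2*x) (at a generic point, where coordinate-dependent entries are positive).
2 positive, 0 negative.
(2, 0) - Riemannian (positive definite)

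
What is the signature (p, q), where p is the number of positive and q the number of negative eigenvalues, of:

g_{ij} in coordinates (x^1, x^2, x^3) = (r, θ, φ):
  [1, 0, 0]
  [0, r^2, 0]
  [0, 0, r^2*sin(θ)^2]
The metric is diagonal, so its eigenvalues are the diagonal entries: 1, r^2, r^2*sin(θ)^2 (at a generic point, where coordinate-dependent entries are positive).
3 positive, 0 negative.
(3, 0) - Riemannian (positive definite)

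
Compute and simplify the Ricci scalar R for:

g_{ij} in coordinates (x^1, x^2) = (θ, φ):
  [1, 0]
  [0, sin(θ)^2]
Non-zero Christoffel symbols (Γ^k_{ij} = Γ^k_{ji}):
Γ^θ_{φ φ} = -sin(2*θ)/2
Γ^φ_{θ φ} = 1/tan(θ)
Ricci tensor (R_{ij} = R^k_{ikj}): R_{θθ} = 1, R_{θφ} = 0, R_{φφ} = sin(θ)^2
Inverse metric: g^{θθ} = 1, g^{φφ} = 1/sin(θ)^2
R = g^{ij} R_{ij} = (1)(1) + (1/sin(θ)^2)(sin(θ)^2) = 2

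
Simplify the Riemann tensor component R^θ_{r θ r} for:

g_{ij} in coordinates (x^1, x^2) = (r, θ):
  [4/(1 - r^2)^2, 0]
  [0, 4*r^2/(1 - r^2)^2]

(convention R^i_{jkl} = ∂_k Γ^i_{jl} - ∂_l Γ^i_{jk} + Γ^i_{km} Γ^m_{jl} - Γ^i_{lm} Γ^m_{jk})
Non-zero Christoffel symbols (Γ^k_{ij} = Γ^k_{ji}):
Γ^r_{r r} = 2*r/(1 - r^2)
Γ^r_{θ θ} = (r^3 + r)/(r^2 - 1)
Γ^θ_{r θ} = (-r^2 - 1)/(r^3 - r)
R^θ_{r θ r} = ∂_θ Γ^θ_{r r} - ∂_r Γ^θ_{r θ} + Γ^θ_{θ m} Γ^m_{r r} - Γ^θ_{r m} Γ^m_{r θ}
  = (0) - ((r^4 + 4*r^2 - 1)/(r^3 - r)^2) + (2*(r^2 + 1)/(r^2 - 1)^2) - ((r^2 + 1)^2/(r^3 - r)^2) = -4/(r^2 - 1)^2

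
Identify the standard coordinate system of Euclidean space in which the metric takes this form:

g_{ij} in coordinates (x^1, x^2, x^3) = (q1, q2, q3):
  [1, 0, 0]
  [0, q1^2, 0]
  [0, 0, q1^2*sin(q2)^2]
The line element ds^2 = dq1^2 + q1^2 dq2^2 + q1^2 sin(q2)^2 dq3^2 is dr^2 + r^2 dθ^2 + r^2 sin(θ)^2 dφ^2 with q1 = r, q2 = θ, q3 = φ.
spherical coordinates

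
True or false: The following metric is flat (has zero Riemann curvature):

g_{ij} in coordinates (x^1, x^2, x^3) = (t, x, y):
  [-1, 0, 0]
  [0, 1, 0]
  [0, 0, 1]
All metric components are constant, so every Christoffel symbol vanishes and R^i_{jkl} = 0.
True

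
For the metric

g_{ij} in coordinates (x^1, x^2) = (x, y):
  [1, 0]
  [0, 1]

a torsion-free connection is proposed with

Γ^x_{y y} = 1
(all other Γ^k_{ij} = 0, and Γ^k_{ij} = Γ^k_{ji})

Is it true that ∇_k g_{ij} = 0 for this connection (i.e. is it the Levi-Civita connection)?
Using ∇_k g_{ij} = ∂_k g_{ij} - Γ^m_{ki} g_{mj} - Γ^m_{kj} g_{im}:
∇_y g_{xy} = (0) - (0) - (1) = -1 ≠ 0
So the connection is not metric compatible (it is not the Levi-Civita connection).
No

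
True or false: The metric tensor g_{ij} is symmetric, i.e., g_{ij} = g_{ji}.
By definition the metric is a symmetric bilinear form, g_{ij} = g_{ji}.
True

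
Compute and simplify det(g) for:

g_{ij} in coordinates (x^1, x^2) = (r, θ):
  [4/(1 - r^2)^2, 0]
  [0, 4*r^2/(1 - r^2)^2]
For a 2×2 metric: det(g) = g_{11}·g_{22} - g_{12}·g_{21}
= (4/(1 - r^2)^2)·(4*r^2/(1 - r^2)^2) - (0)·(0)
= 16*r^2/(1 - r^2)^4 - 0
det(g) = 16*r^2/(1 - r^2)^4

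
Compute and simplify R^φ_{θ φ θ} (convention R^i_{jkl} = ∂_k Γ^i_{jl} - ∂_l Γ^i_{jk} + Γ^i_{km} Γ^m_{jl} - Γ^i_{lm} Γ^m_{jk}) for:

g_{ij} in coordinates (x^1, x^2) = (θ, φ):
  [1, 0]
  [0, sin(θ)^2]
Non-zero Christoffel symbols (Γ^k_{ij} = Γ^k_{ji}):
Γ^θ_{φ φ} = -sin(2*θ)/2
Γ^φ_{θ φ} = 1/tan(θ)
R^φ_{θ φ θ} = ∂_φ Γ^φ_{θ θ} - ∂_θ Γ^φ_{θ φ} + Γ^φ_{φ m} Γ^m_{θ θ} - Γ^φ_{θ m} Γ^m_{θ φ}
  = (0) - (-1/sin(θ)^2) + (0) - (1/tan(θ)^2) = 1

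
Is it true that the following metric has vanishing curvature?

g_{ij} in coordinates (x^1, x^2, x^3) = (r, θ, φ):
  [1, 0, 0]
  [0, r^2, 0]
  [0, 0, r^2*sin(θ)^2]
Non-zero Christoffel symbols:
Γ^r_{θ θ} = -r
Γ^r_{φ φ} = -r*sin(θ)^2
Γ^θ_{r θ} = 1/r
Γ^θ_{φ φ} = -sin(2*θ)/2
Γ^φ_{r φ} = 1/r
Γ^φ_{θ φ} = 1/tan(θ)
Ricci tensor: R_{rr} = 0, R_{rθ} = 0, R_{rφ} = 0, R_{θθ} = 0, R_{θφ} = 0, R_{φφ} = 0
All R_{ij} vanish; in 3 dimensions the Riemann tensor is fully determined by the Ricci tensor, so R^i_{jkl} = 0: the metric is flat (curvilinear coordinates on flat space).
Yes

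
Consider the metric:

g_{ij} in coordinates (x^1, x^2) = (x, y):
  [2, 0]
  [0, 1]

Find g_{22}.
With x^1 = x, x^2 = y, g_{22} = g_{yy} is the row-2, column-2 entry of the matrix.
g_{22} = 1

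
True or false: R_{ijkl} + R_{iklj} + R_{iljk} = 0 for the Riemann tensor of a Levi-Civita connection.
This is the first (algebraic) Bianchi identity.
True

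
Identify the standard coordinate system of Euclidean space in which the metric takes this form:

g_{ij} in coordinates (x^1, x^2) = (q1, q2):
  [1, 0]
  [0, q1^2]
The line element ds^2 = dq1^2 + q1^2 dq2^2 is dr^2 + r^2 dθ^2 with q1 = r, q2 = θ.
polar coordinates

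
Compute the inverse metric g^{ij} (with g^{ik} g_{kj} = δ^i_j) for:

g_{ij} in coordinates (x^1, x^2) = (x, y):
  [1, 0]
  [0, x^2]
The metric is diagonal, so g^{ij} is diagonal with entries 1/g_{ii}: diag(1, 1/(x^2)).
g^{ij}:
  [1, 0]
  [0, 1/x^2]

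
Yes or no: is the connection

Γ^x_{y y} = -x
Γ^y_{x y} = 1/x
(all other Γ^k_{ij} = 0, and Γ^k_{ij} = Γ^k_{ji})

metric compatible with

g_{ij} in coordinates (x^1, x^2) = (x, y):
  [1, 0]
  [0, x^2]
Using ∇_k g_{ij} = ∂_k g_{ij} - Γ^m_{ki} g_{mj} - Γ^m_{kj} g_{im}:
e.g. ∇_x g_{yy} = (2*x) - (x) - (x) = 0
Every component ∇_k g_{ij} vanishes: the connection is metric compatible.
Yes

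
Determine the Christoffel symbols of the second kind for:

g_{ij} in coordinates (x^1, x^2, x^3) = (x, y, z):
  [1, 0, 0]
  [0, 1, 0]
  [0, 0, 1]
Using Γ^k_{ij} = (1/2) g^{km} (∂_i g_{mj} + ∂_j g_{mi} - ∂_m g_{ij}); the metric is diagonal, so only the m = k term contributes.
Every metric component is constant, so all ∂_m g_{ij} = 0 and every Christoffel symbol vanishes.
All Christoffel symbols are zero.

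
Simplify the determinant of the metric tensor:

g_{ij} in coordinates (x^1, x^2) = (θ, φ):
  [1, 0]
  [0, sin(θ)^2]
For a 2×2 metric: det(g) = g_{11}·g_{22} - g_{12}·g_{21}
= (1)·(sin(θ)^2) - (0)·(0)
= sin(θ)^2 - 0
det(g) = sin(θ)^2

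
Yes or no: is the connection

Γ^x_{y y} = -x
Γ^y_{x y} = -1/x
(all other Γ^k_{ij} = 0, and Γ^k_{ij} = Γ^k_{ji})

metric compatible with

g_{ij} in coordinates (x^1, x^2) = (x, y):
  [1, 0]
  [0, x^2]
Using ∇_k g_{ij} = ∂_k g_{ij} - Γ^m_{ki} g_{mj} - Γ^m_{kj} g_{im}:
∇_x g_{yy} = (2*x) - (-x) - (-x) = 4*x ≠ 0
So the connection is not metric compatible (it is not the Levi-Civita connection).
No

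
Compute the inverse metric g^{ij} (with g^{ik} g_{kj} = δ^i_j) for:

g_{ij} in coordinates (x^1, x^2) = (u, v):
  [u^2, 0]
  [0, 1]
The metric is diagonal, so g^{ij} is diagonal with entries 1/g_{ii}: diag(1/(u^2), 1).
g^{ij}:
  [1/u^2, 0]
  [0, 1]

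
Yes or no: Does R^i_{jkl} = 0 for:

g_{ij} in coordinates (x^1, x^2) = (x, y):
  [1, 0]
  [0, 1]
All metric components are constant, so every Christoffel symbol vanishes and R^i_{jkl} = 0.
Yes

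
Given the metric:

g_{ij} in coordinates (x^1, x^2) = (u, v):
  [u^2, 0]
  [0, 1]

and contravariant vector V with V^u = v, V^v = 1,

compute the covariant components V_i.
V_i = g_{ij} V^j:
V_u = (u^2)(v) + (0)(1) = u^2*v
V_v = (0)(v) + (1)(1) = 1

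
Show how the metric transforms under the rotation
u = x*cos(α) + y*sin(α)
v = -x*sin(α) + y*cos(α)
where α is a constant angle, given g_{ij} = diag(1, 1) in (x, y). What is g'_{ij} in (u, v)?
Invert the transformation: x = u*cos(α) - v*sin(α), y = u*sin(α) + v*cos(α)
g'_{ij} = (∂x^k/∂x'^i)(∂x^l/∂x'^j) g_{kl}; with g_{kl} = δ_{kl} this is Σ_k (∂x^k/∂x'^i)(∂x^k/∂x'^j).
Jacobian: ∂x/∂u = cos(α), ∂x/∂v = -sin(α), ∂y/∂u = sin(α), ∂y/∂v = cos(α)
g'_{uu} = (cos(α))(cos(α)) + (sin(α))(sin(α)) = 1
g'_{uv} = (cos(α))(-sin(α)) + (sin(α))(cos(α)) = 0
g'_{vv} = (-sin(α))(-sin(α)) + (cos(α))(cos(α)) = 1
g'_{ij} = diag(1, 1)
The Euclidean metric is invariant under rotations.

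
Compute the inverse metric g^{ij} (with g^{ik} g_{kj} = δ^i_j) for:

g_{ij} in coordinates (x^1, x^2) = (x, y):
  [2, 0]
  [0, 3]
The metric is diagonal, so g^{ij} is diagonal with entries 1/g_{ii}: diag(1/2, 1/3).
g^{ij}:
  [1/2, 0]
  [0, 1/3]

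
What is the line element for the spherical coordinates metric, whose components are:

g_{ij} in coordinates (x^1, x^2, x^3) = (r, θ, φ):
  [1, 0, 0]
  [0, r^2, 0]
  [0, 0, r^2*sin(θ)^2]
ds^2 = g_{ij} dx^i dx^j; only the non-zero components contribute.
ds^2 = dr^2 + r^2 dθ^2 + r^2*sin(θ)^2 dφ^2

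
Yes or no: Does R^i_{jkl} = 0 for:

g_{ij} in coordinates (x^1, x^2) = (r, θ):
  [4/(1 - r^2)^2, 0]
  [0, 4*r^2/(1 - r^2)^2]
Non-zero Christoffel symbols:
Γ^r_{r r} = 2*r/(1 - r^2)
Γ^r_{θ θ} = (r^3 + r)/(r^2 - 1)
Γ^θ_{r θ} = (-r^2 - 1)/(r^3 - r)
Ricci tensor: R_{rr} = -4/(r^2 - 1)^2, R_{rθ} = 0, R_{θθ} = -4*r^2/(r^2 - 1)^2
The Ricci tensor is non-zero, so the Riemann tensor is non-zero: not flat.
No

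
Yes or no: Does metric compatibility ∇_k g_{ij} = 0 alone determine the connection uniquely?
One also needs vanishing torsion; metric compatibility plus torsion-freeness singles out the Levi-Civita connection.
No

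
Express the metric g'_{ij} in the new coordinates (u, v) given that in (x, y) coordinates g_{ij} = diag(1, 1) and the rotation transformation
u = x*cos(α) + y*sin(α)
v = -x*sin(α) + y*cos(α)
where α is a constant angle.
Invert the transformation: x = u*cos(α) - v*sin(α), y = u*sin(α) + v*cos(α)
g'_{ij} = (∂x^k/∂x'^i)(∂x^l/∂x'^j) g_{kl}; with g_{kl} = δ_{kl} this is Σ_k (∂x^k/∂x'^i)(∂x^k/∂x'^j).
Jacobian: ∂x/∂u = cos(α), ∂x/∂v = -sin(α), ∂y/∂u = sin(α), ∂y/∂v = cos(α)
g'_{uu} = (cos(α))(cos(α)) + (sin(α))(sin(α)) = 1
g'_{uv} = (cos(α))(-sin(α)) + (sin(α))(cos(α)) = 0
g'_{vv} = (-sin(α))(-sin(α)) + (cos(α))(cos(α)) = 1
g'_{ij} = diag(1, 1)
The Euclidean metric is invariant under rotations.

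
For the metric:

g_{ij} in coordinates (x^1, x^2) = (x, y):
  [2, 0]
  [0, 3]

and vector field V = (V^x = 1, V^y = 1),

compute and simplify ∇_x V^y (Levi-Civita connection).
All Christoffel symbols are zero.
∇_x V^y = ∂_x V^y + Γ^y_{x j} V^j
  = (0) + (0)(1) + (0)(1)
  = 0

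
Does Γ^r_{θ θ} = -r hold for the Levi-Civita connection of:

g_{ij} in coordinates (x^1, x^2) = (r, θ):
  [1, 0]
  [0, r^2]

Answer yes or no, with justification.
Γ^r_{θ θ} = (1/2) g^{rr} (∂_θ g_{rθ} + ∂_θ g_{rθ} - ∂_r g_{θθ}) = (1/2)(1)((0) + (0) - (2*r)) = -r
This equals the proposed value -r.
Yes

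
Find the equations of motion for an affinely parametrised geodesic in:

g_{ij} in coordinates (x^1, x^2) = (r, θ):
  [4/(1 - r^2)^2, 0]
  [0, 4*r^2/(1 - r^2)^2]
Geodesic equation: d^2x^k/dλ^2 + Γ^k_{ij} (dx^i/dλ)(dx^j/dλ) = 0.
Non-zero Christoffel symbols:
Γ^r_{r r} = 2*r/(1 - r^2)
Γ^r_{θ θ} = (r^3 + r)/(r^2 - 1)
Γ^θ_{r θ} = (-r^2 - 1)/(r^3 - r)
Substituting (the symmetric pair Γ^k_{ij}, Γ^k_{ji} combines into a factor 2):
d^2r/dλ^2 + (2*r/(1 - r^2)) (dr/dλ)^2 + ((r^3 + r)/(r^2 - 1)) (dθ/dλ)^2 = 0
d^2θ/dλ^2 + ((-2*r^2 - 2)/(r^3 - r)) (dr/dλ)(dθ/dλ) = 0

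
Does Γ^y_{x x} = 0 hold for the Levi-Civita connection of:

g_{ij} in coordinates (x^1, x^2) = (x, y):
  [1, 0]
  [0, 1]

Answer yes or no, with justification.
Γ^y_{x x} = (1/2) g^{yy} (∂_x g_{yx} + ∂_x g_{yx} - ∂_y g_{xx}) = (1/2)(1)((0) + (0) - (0)) = 0
This equals the proposed value 0.
Yes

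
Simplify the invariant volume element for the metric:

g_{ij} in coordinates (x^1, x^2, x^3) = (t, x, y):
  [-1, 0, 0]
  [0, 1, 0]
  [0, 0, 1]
det(g) = -1
√|det(g)| = 1
Volume element: dV = 1 dt dx dy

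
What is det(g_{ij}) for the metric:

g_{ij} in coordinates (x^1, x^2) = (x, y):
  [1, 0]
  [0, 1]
For a 2×2 metric: det(g) = g_{11}·g_{22} - g_{12}·g_{21}
= (1)·(1) - (0)·(0)
= 1 - 0
det(g) = 1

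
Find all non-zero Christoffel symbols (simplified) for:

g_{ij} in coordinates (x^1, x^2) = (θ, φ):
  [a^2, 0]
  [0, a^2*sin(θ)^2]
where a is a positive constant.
Using Γ^k_{ij} = (1/2) g^{km} (∂_i g_{mj} + ∂_j g_{mi} - ∂_m g_{ij}); the metric is diagonal, so only the m = k term contributes.
Non-zero symbols (using the symmetry Γ^k_{ij} = Γ^k_{ji}):
Γ^θ_{φ φ} = (1/2) g^{θθ} (∂_φ g_{θφ} + ∂_φ g_{θφ} - ∂_θ g_{φφ}) = (1/2)(1/a^2)((0) + (0) - (a^2*sin(2*θ))) = -sin(2*θ)/2
Γ^φ_{θ φ} = (1/2) g^{φφ} (∂_θ g_{φφ} + ∂_φ g_{φθ} - ∂_φ g_{θφ}) = (1/2)(1/(a^2*sin(θ)^2))((a^2*sin(2*θ)) + (0) - (0)) = 1/tan(θ)
All other Christoffel symbols are zero.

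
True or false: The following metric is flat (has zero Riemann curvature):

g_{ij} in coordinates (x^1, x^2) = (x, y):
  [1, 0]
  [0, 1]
All metric components are constant, so every Christoffel symbol vanishes and R^i_{jkl} = 0.
True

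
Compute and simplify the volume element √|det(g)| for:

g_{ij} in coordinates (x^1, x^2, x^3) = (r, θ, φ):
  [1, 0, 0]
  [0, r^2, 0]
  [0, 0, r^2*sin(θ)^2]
det(g) = r^4*sin(θ)^2
√|det(g)| = r^2*sin(θ) (taking 0 < θ < π so that |sin(θ)| = sin(θ))
Volume element: dV = r^2*sin(θ) dr dθ dφ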